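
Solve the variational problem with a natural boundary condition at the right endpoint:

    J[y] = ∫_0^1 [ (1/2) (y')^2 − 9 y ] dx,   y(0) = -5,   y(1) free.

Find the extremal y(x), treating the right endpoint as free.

The Lagrangian L = (1/2) (y')^2 − 9 y gives
    ∂L/∂y = −9,   ∂L/∂y' = y'.
Euler-Lagrange: d/dx(y') − (−9) = 0, i.e. y'' + 9 = 0, so
    y(x) = −(9/2) x^2 + C1 x + C2.
Fixed left endpoint y(0) = -5 ⇒ C2 = -5.
The right endpoint x = 1 is free, so the natural (transversality) condition is ∂L/∂y' |_{x=1} = 0, i.e. y'(1) = 0.
Compute y'(x) = −9 x + C1, so y'(1) = −9 + C1 = 0 ⇒ C1 = 9.
Therefore the extremal is
    y(x) = −(9/2) x^2 + 9 x − 5.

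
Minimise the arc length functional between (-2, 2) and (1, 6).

Arc-length functional: J[y] = ∫ sqrt(1 + (y')^2) dx.
Lagrangian L = sqrt(1 + (y')^2) has no explicit y dependence, so ∂L/∂y = 0 and the Euler-Lagrange equation gives
    d/dx( y' / sqrt(1 + (y')^2) ) = 0  ⇒  y' / sqrt(1 + (y')^2) = const.
Hence y' is constant, so y(x) is affine.
Fitting the endpoints (-2, 2) and (1, 6):
    slope m = (6 − 2) / (1 − (-2)) = 4/3,
    intercept c = 2 − m·(-2) = 14/3.
Extremal: y(x) = (4/3) x + 14/3.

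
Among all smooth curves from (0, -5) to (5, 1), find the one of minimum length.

Arc-length functional: J[y] = ∫ sqrt(1 + (y')^2) dx.
Lagrangian L = sqrt(1 + (y')^2) has no explicit y dependence, so ∂L/∂y = 0 and the Euler-Lagrange equation gives
    d/dx( y' / sqrt(1 + (y')^2) ) = 0  ⇒  y' / sqrt(1 + (y')^2) = const.
Hence y' is constant, so y(x) is affine.
Fitting the endpoints (0, -5) and (5, 1):
    slope m = (1 − (-5)) / (5 − 0) = 6/5,
    intercept c = (-5) − m·0 = -5.
Extremal: y(x) = (6/5) x - 5.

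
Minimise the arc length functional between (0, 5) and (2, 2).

Arc-length functional: J[y] = ∫ sqrt(1 + (y')^2) dx.
Lagrangian L = sqrt(1 + (y')^2) has no explicit y dependence, so ∂L/∂y = 0 and the Euler-Lagrange equation gives
    d/dx( y' / sqrt(1 + (y')^2) ) = 0  ⇒  y' / sqrt(1 + (y')^2) = const.
Hence y' is constant, so y(x) is affine.
Fitting the endpoints (0, 5) and (2, 2):
    slope m = (2 − 5) / (2 − 0) = -3/2,
    intercept c = 5 − m·0 = 5.
Extremal: y(x) = (-3/2) x + 5.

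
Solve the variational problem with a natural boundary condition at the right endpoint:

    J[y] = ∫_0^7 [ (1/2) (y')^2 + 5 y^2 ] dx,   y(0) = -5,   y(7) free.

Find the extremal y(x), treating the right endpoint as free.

The Lagrangian L = (1/2) (y')^2 + 5 y^2 gives
    ∂L/∂y = 10 y,   ∂L/∂y' = y'.
Euler-Lagrange: y'' − 10 y = 0.
With k = sqrt(10), the general solution is
    y(x) = A cosh(sqrt(10) x) + B sinh(sqrt(10) x).
Fixed left endpoint y(0) = -5 ⇒ A = -5.
The right endpoint x = 7 is free, so the natural (transversality) condition is ∂L/∂y' |_{x=7} = 0, i.e. y'(7) = 0.
Compute y'(x) = A k sinh(k x) + B k cosh(k x), so
    y'(7) = A k sinh(k·7) + B k cosh(k·7) = 0
    ⇒ B = −A tanh(k·7) = 5 tanh(sqrt(10)·7).
Therefore the extremal is
    y(x) = −5 cosh(sqrt(10) x) + 5 tanh(sqrt(10)·7) sinh(sqrt(10) x).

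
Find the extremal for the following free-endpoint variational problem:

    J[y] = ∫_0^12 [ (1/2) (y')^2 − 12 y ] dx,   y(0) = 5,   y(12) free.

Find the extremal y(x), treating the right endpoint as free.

The Lagrangian L = (1/2) (y')^2 − 12 y gives
    ∂L/∂y = −12,   ∂L/∂y' = y'.
Euler-Lagrange: d/dx(y') − (−12) = 0, i.e. y'' + 12 = 0, so
    y(x) = −(12/2) x^2 + C1 x + C2.
Fixed left endpoint y(0) = 5 ⇒ C2 = 5.
The right endpoint x = 12 is free, so the natural (transversality) condition is ∂L/∂y' |_{x=12} = 0, i.e. y'(12) = 0.
Compute y'(x) = −12 x + C1, so y'(12) = −144 + C1 = 0 ⇒ C1 = 144.
Therefore the extremal is
    y(x) = −6 x^2 + 144 x + 5.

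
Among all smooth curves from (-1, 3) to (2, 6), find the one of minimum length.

Arc-length functional: J[y] = ∫ sqrt(1 + (y')^2) dx.
Lagrangian L = sqrt(1 + (y')^2) has no explicit y dependence, so ∂L/∂y = 0 and the Euler-Lagrange equation gives
    d/dx( y' / sqrt(1 + (y')^2) ) = 0  ⇒  y' / sqrt(1 + (y')^2) = const.
Hence y' is constant, so y(x) is affine.
Fitting the endpoints (-1, 3) and (2, 6):
    slope m = (6 − 3) / (2 − (-1)) = 1,
    intercept c = 3 − m·(-1) = 4.
Extremal: y(x) = x + 4.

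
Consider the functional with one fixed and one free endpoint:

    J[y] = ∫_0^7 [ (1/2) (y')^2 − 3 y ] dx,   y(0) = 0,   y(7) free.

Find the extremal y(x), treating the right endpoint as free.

The Lagrangian L = (1/2) (y')^2 − 3 y gives
    ∂L/∂y = −3,   ∂L/∂y' = y'.
Euler-Lagrange: d/dx(y') − (−3) = 0, i.e. y'' + 3 = 0, so
    y(x) = −(3/2) x^2 + C1 x + C2.
Fixed left endpoint y(0) = 0 ⇒ C2 = 0.
The right endpoint x = 7 is free, so the natural (transversality) condition is ∂L/∂y' |_{x=7} = 0, i.e. y'(7) = 0.
Compute y'(x) = −3 x + C1, so y'(7) = −21 + C1 = 0 ⇒ C1 = 21.
Therefore the extremal is
    y(x) = −(3/2) x^2 + 21 x.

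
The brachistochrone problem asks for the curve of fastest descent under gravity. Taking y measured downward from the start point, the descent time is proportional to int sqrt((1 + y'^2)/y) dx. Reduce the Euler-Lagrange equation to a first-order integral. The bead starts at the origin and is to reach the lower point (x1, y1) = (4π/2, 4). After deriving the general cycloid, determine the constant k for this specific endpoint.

The Lagrangian L = sqrt((1 + y'^2) / y) has no explicit x dependence, so the Beltrami identity applies:
    L − y' ∂L/∂y' = C.
Compute ∂L/∂y' = y' / sqrt(y (1 + y'^2)).
Substitute:
    sqrt((1 + y'^2)/y) − y'·y' / sqrt(y (1 + y'^2))
    = (1 + y'^2) / sqrt(y (1 + y'^2)) − y'^2 / sqrt(y (1 + y'^2))
    = 1 / sqrt(y (1 + y'^2)) = C.
Squaring and rearranging gives the first integral
    y (1 + y'^2) = 1/C^2 =: k   (constant).
Solving this first-order ODE by the substitution
    y = (k/2)(1 − cos θ)
yields the cycloid parameterisation
    x(θ) = (k/2)(θ − sin θ),   y(θ) = (k/2)(1 − cos θ).
The constant k is fixed by the endpoint condition.
Now fit the given lower endpoint (x1, y1) = (4π/2, 4). At the bottom of the first arch (θ = π), the parametric equations give
    y(π) = (k/2)(1 − cos π) = k,
    x(π) = (k/2)(π − sin π) = kπ/2.
Matching y(π) = 4 gives k = 4, consistent with x(π) = 4π/2. Therefore the specific cycloid is
    x(θ) = (4/2)(θ − sin θ),   y(θ) = (4/2)(1 − cos θ).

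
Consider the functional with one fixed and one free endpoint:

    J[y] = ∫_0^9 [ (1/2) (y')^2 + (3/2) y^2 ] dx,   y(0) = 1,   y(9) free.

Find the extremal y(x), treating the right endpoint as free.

The Lagrangian L = (1/2) (y')^2 + (3/2) y^2 gives
    ∂L/∂y = 3 y,   ∂L/∂y' = y'.
Euler-Lagrange: y'' − 3 y = 0.
With k = sqrt(3), the general solution is
    y(x) = A cosh(sqrt(3) x) + B sinh(sqrt(3) x).
Fixed left endpoint y(0) = 1 ⇒ A = 1.
The right endpoint x = 9 is free, so the natural (transversality) condition is ∂L/∂y' |_{x=9} = 0, i.e. y'(9) = 0.
Compute y'(x) = A k sinh(k x) + B k cosh(k x), so
    y'(9) = A k sinh(k·9) + B k cosh(k·9) = 0
    ⇒ B = −A tanh(k·9) = − tanh(sqrt(3)·9).
Therefore the extremal is
    y(x) = cosh(sqrt(3) x) − tanh(sqrt(3)·9) sinh(sqrt(3) x).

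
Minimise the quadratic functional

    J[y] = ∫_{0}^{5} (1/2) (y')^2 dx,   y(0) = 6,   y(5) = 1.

The Lagrangian is L = (1/2) (y')^2.
Compute ∂L/∂y = 0, ∂L/∂y' = y'.
The Euler-Lagrange equation d/dx(∂L/∂y') − ∂L/∂y = 0 reduces to
    y'' = 0.
Its general solution is
    y(x) = A x + B,
with A, B fixed by the endpoint conditions.
Applying the endpoint conditions y(0) = 6 and y(5) = 1: solve A·0 + B = 6 and A·5 + B = 1. Subtracting gives A(5 − 0) = 1 − 6, so A = -1, and B = 6 − A·0 = 6. Therefore
    y(x) = -x + 6.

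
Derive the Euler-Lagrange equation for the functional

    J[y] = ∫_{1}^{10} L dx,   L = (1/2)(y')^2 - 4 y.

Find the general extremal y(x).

The Lagrangian is L = (1/2)(y')^2 - 4 y.
∂L/∂y = -4.
∂L/∂y' = y'.
The Euler-Lagrange equation d/dx(∂L/∂y') − ∂L/∂y = 0 becomes:
    y'' + 4 = 0
General solution: y(x) = -2 x^2 + A x + B, where A and B are arbitrary constants fixed by the endpoint conditions.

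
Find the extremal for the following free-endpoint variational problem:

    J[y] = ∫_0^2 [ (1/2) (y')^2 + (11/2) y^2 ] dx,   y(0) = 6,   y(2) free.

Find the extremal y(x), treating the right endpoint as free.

The Lagrangian L = (1/2) (y')^2 + (11/2) y^2 gives
    ∂L/∂y = 11 y,   ∂L/∂y' = y'.
Euler-Lagrange: y'' − 11 y = 0.
With k = sqrt(11), the general solution is
    y(x) = A cosh(sqrt(11) x) + B sinh(sqrt(11) x).
Fixed left endpoint y(0) = 6 ⇒ A = 6.
The right endpoint x = 2 is free, so the natural (transversality) condition is ∂L/∂y' |_{x=2} = 0, i.e. y'(2) = 0.
Compute y'(x) = A k sinh(k x) + B k cosh(k x), so
    y'(2) = A k sinh(k·2) + B k cosh(k·2) = 0
    ⇒ B = −A tanh(k·2) = − 6 tanh(sqrt(11)·2).
Therefore the extremal is
    y(x) = 6 cosh(sqrt(11) x) − 6 tanh(sqrt(11)·2) sinh(sqrt(11) x).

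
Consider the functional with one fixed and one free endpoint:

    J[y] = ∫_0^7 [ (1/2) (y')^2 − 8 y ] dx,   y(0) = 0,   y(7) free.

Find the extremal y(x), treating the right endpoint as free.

The Lagrangian L = (1/2) (y')^2 − 8 y gives
    ∂L/∂y = −8,   ∂L/∂y' = y'.
Euler-Lagrange: d/dx(y') − (−8) = 0, i.e. y'' + 8 = 0, so
    y(x) = −(8/2) x^2 + C1 x + C2.
Fixed left endpoint y(0) = 0 ⇒ C2 = 0.
The right endpoint x = 7 is free, so the natural (transversality) condition is ∂L/∂y' |_{x=7} = 0, i.e. y'(7) = 0.
Compute y'(x) = −8 x + C1, so y'(7) = −56 + C1 = 0 ⇒ C1 = 56.
Therefore the extremal is
    y(x) = −4 x^2 + 56 x.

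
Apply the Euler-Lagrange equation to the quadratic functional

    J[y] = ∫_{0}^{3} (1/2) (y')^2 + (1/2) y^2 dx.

The Lagrangian is L = (1/2) (y')^2 + (1/2) y^2.
Compute ∂L/∂y = y, ∂L/∂y' = y'.
The Euler-Lagrange equation d/dx(∂L/∂y') − ∂L/∂y = 0 reduces to
    y'' − y = 0.
Its general solution is
    y(x) = A e^x + B e^(−x),
with A, B fixed by the endpoint conditions.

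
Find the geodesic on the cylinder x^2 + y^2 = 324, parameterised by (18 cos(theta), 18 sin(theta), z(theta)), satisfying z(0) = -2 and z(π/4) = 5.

Parameterise the cylinder of radius R = 18 as
    r(θ) = (18 cos θ, 18 sin θ, z(θ)).
The arc-length element is
    ds = sqrt(324 + (dz/dθ)^2) dθ,
so the Lagrangian is L = sqrt(324 + z'^2).
L depends on z' only, not on z or θ, so ∂L/∂z = 0 and
    ∂L/∂z' = z' / sqrt(324 + z'^2).
The Euler-Lagrange equation gives
    d/dθ( z' / sqrt(324 + z'^2) ) = 0,
so z' is constant. Integrating once:
    z(θ) = a θ + b,
a helix on the cylinder (a straight line when the cylinder is unrolled). The constants a, b are determined by the endpoint conditions.
With endpoint conditions z(0) = -2 and z(π/4) = 5: from z(0) = b we get b = -2, and a·π/4 + -2 = 5 gives a = 28/π, so
    z(θ) = (28/π) θ − 2.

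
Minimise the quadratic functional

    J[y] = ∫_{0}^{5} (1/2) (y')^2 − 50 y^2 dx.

The Lagrangian is L = (1/2) (y')^2 − 50 y^2.
Compute ∂L/∂y = -100y, ∂L/∂y' = y'.
The Euler-Lagrange equation d/dx(∂L/∂y') − ∂L/∂y = 0 reduces to
    y'' + 100 y = 0.
Its general solution is
    y(x) = A sin(10x) + B cos(10x),
with A, B fixed by the endpoint conditions.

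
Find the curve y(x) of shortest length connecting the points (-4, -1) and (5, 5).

Arc-length functional: J[y] = ∫ sqrt(1 + (y')^2) dx.
Lagrangian L = sqrt(1 + (y')^2) has no explicit y dependence, so ∂L/∂y = 0 and the Euler-Lagrange equation gives
    d/dx( y' / sqrt(1 + (y')^2) ) = 0  ⇒  y' / sqrt(1 + (y')^2) = const.
Hence y' is constant, so y(x) is affine.
Fitting the endpoints (-4, -1) and (5, 5):
    slope m = (5 − (-1)) / (5 − (-4)) = 2/3,
    intercept c = (-1) − m·(-4) = 5/3.
Extremal: y(x) = (2/3) x + 5/3.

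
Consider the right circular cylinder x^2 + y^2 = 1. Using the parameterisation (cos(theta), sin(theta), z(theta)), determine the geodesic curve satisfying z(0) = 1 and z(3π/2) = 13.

Parameterise the cylinder of radius R = 1 as
    r(θ) = (cos θ, sin θ, z(θ)).
The arc-length element is
    ds = sqrt(1 + (dz/dθ)^2) dθ,
so the Lagrangian is L = sqrt(1 + z'^2).
L depends on z' only, not on z or θ, so ∂L/∂z = 0 and
    ∂L/∂z' = z' / sqrt(1 + z'^2).
The Euler-Lagrange equation gives
    d/dθ( z' / sqrt(1 + z'^2) ) = 0,
so z' is constant. Integrating once:
    z(θ) = a θ + b,
a helix on the cylinder (a straight line when the cylinder is unrolled). The constants a, b are determined by the endpoint conditions.
With endpoint conditions z(0) = 1 and z(3π/2) = 13: from z(0) = b we get b = 1, and a·3π/2 + 1 = 13 gives a = 8/π, so
    z(θ) = (8/π) θ + 1.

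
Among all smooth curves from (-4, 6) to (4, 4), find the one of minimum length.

Arc-length functional: J[y] = ∫ sqrt(1 + (y')^2) dx.
Lagrangian L = sqrt(1 + (y')^2) has no explicit y dependence, so ∂L/∂y = 0 and the Euler-Lagrange equation gives
    d/dx( y' / sqrt(1 + (y')^2) ) = 0  ⇒  y' / sqrt(1 + (y')^2) = const.
Hence y' is constant, so y(x) is affine.
Fitting the endpoints (-4, 6) and (4, 4):
    slope m = (4 − 6) / (4 − (-4)) = -1/4,
    intercept c = 6 − m·(-4) = 5.
Extremal: y(x) = (-1/4) x + 5.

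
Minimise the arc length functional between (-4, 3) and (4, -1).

Arc-length functional: J[y] = ∫ sqrt(1 + (y')^2) dx.
Lagrangian L = sqrt(1 + (y')^2) has no explicit y dependence, so ∂L/∂y = 0 and the Euler-Lagrange equation gives
    d/dx( y' / sqrt(1 + (y')^2) ) = 0  ⇒  y' / sqrt(1 + (y')^2) = const.
Hence y' is constant, so y(x) is affine.
Fitting the endpoints (-4, 3) and (4, -1):
    slope m = ((-1) − 3) / (4 − (-4)) = -1/2,
    intercept c = 3 − m·(-4) = 1.
Extremal: y(x) = (-1/2) x + 1.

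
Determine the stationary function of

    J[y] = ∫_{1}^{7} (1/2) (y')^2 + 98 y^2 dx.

The Lagrangian is L = (1/2) (y')^2 + 98 y^2.
Compute ∂L/∂y = 196y, ∂L/∂y' = y'.
The Euler-Lagrange equation d/dx(∂L/∂y') − ∂L/∂y = 0 reduces to
    y'' − 196 y = 0.
Its general solution is
    y(x) = A e^(14x) + B e^(−14x),
with A, B fixed by the endpoint conditions.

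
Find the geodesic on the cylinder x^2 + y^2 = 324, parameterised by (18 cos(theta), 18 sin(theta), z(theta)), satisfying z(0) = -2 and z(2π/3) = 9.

Parameterise the cylinder of radius R = 18 as
    r(θ) = (18 cos θ, 18 sin θ, z(θ)).
The arc-length element is
    ds = sqrt(324 + (dz/dθ)^2) dθ,
so the Lagrangian is L = sqrt(324 + z'^2).
L depends on z' only, not on z or θ, so ∂L/∂z = 0 and
    ∂L/∂z' = z' / sqrt(324 + z'^2).
The Euler-Lagrange equation gives
    d/dθ( z' / sqrt(324 + z'^2) ) = 0,
so z' is constant. Integrating once:
    z(θ) = a θ + b,
a helix on the cylinder (a straight line when the cylinder is unrolled). The constants a, b are determined by the endpoint conditions.
With endpoint conditions z(0) = -2 and z(2π/3) = 9: from z(0) = b we get b = -2, and a·2π/3 + -2 = 9 gives a = 33/(2π), so
    z(θ) = (33/(2π)) θ − 2.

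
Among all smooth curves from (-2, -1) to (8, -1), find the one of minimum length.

Arc-length functional: J[y] = ∫ sqrt(1 + (y')^2) dx.
Lagrangian L = sqrt(1 + (y')^2) has no explicit y dependence, so ∂L/∂y = 0 and the Euler-Lagrange equation gives
    d/dx( y' / sqrt(1 + (y')^2) ) = 0  ⇒  y' / sqrt(1 + (y')^2) = const.
Hence y' is constant, so y(x) is affine.
Fitting the endpoints (-2, -1) and (8, -1):
    slope m = ((-1) − (-1)) / (8 − (-2)) = 0,
    intercept c = (-1) − m·(-2) = -1.
Extremal: y(x) = -1.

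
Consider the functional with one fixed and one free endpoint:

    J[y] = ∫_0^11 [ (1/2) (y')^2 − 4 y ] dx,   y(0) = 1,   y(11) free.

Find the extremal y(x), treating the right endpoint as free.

The Lagrangian L = (1/2) (y')^2 − 4 y gives
    ∂L/∂y = −4,   ∂L/∂y' = y'.
Euler-Lagrange: d/dx(y') − (−4) = 0, i.e. y'' + 4 = 0, so
    y(x) = −(4/2) x^2 + C1 x + C2.
Fixed left endpoint y(0) = 1 ⇒ C2 = 1.
The right endpoint x = 11 is free, so the natural (transversality) condition is ∂L/∂y' |_{x=11} = 0, i.e. y'(11) = 0.
Compute y'(x) = −4 x + C1, so y'(11) = −44 + C1 = 0 ⇒ C1 = 44.
Therefore the extremal is
    y(x) = −2 x^2 + 44 x + 1.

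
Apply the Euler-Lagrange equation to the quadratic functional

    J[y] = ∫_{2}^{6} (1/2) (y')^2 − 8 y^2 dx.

The Lagrangian is L = (1/2) (y')^2 − 8 y^2.
Compute ∂L/∂y = -16y, ∂L/∂y' = y'.
The Euler-Lagrange equation d/dx(∂L/∂y') − ∂L/∂y = 0 reduces to
    y'' + 16 y = 0.
Its general solution is
    y(x) = A sin(4x) + B cos(4x),
with A, B fixed by the endpoint conditions.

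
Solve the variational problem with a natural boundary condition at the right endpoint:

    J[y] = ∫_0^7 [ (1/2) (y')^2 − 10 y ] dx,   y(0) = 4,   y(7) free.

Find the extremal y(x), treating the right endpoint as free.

The Lagrangian L = (1/2) (y')^2 − 10 y gives
    ∂L/∂y = −10,   ∂L/∂y' = y'.
Euler-Lagrange: d/dx(y') − (−10) = 0, i.e. y'' + 10 = 0, so
    y(x) = −(10/2) x^2 + C1 x + C2.
Fixed left endpoint y(0) = 4 ⇒ C2 = 4.
The right endpoint x = 7 is free, so the natural (transversality) condition is ∂L/∂y' |_{x=7} = 0, i.e. y'(7) = 0.
Compute y'(x) = −10 x + C1, so y'(7) = −70 + C1 = 0 ⇒ C1 = 70.
Therefore the extremal is
    y(x) = −5 x^2 + 70 x + 4.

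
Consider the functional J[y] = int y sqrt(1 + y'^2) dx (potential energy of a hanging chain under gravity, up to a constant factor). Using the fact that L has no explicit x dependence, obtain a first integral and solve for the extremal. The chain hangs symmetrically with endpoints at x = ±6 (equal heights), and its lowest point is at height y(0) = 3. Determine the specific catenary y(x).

The Lagrangian L(y, y') = y sqrt(1 + y'^2) has no explicit x dependence, so the Beltrami identity applies:
    L − y' ∂L/∂y' = C.
Compute ∂L/∂y' = y · y' / sqrt(1 + y'^2). Then
    L − y' ∂L/∂y'
    = y sqrt(1 + y'^2) − y · y'^2 / sqrt(1 + y'^2)
    = y (1 + y'^2 − y'^2) / sqrt(1 + y'^2)
    = y / sqrt(1 + y'^2) = C.
Squaring gives y^2 = C^2 (1 + y'^2), i.e.
    y'^2 = y^2 / C^2 − 1.
Separating variables,
    dy / sqrt(y^2 − C^2) = dx / C,
and integrating gives arccosh(y / C) = (x − a)/C, so
    y(x) = C cosh((x − a)/C),
the catenary. The constants C and a are fixed by the two endpoint conditions (and, for the hanging-chain problem, the length constraint selects C).
Now fit the given data. The endpoints x = ±6 are symmetric at equal height, so the catenary is even about its minimum: a = 0 and y(x) = C cosh(x/C). The lowest point is y(0) = C cosh(0) = C, and we are told y(0) = 3, so C = 3. Therefore
    y(x) = 3 cosh(x/3),
and at the endpoints
    y(±6) = 3 cosh(6/3).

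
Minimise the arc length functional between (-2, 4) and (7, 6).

Arc-length functional: J[y] = ∫ sqrt(1 + (y')^2) dx.
Lagrangian L = sqrt(1 + (y')^2) has no explicit y dependence, so ∂L/∂y = 0 and the Euler-Lagrange equation gives
    d/dx( y' / sqrt(1 + (y')^2) ) = 0  ⇒  y' / sqrt(1 + (y')^2) = const.
Hence y' is constant, so y(x) is affine.
Fitting the endpoints (-2, 4) and (7, 6):
    slope m = (6 − 4) / (7 − (-2)) = 2/9,
    intercept c = 4 − m·(-2) = 40/9.
Extremal: y(x) = (2/9) x + 40/9.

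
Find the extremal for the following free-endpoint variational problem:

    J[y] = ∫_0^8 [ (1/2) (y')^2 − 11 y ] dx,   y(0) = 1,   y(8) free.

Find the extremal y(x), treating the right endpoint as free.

The Lagrangian L = (1/2) (y')^2 − 11 y gives
    ∂L/∂y = −11,   ∂L/∂y' = y'.
Euler-Lagrange: d/dx(y') − (−11) = 0, i.e. y'' + 11 = 0, so
    y(x) = −(11/2) x^2 + C1 x + C2.
Fixed left endpoint y(0) = 1 ⇒ C2 = 1.
The right endpoint x = 8 is free, so the natural (transversality) condition is ∂L/∂y' |_{x=8} = 0, i.e. y'(8) = 0.
Compute y'(x) = −11 x + C1, so y'(8) = −88 + C1 = 0 ⇒ C1 = 88.
Therefore the extremal is
    y(x) = −(11/2) x^2 + 88 x + 1.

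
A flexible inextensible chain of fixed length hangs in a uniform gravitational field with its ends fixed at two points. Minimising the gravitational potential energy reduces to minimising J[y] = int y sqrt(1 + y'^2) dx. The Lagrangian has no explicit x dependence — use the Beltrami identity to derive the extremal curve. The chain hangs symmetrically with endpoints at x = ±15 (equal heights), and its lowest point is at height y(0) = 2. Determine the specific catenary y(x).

The Lagrangian L(y, y') = y sqrt(1 + y'^2) has no explicit x dependence, so the Beltrami identity applies:
    L − y' ∂L/∂y' = C.
Compute ∂L/∂y' = y · y' / sqrt(1 + y'^2). Then
    L − y' ∂L/∂y'
    = y sqrt(1 + y'^2) − y · y'^2 / sqrt(1 + y'^2)
    = y (1 + y'^2 − y'^2) / sqrt(1 + y'^2)
    = y / sqrt(1 + y'^2) = C.
Squaring gives y^2 = C^2 (1 + y'^2), i.e.
    y'^2 = y^2 / C^2 − 1.
Separating variables,
    dy / sqrt(y^2 − C^2) = dx / C,
and integrating gives arccosh(y / C) = (x − a)/C, so
    y(x) = C cosh((x − a)/C),
the catenary. The constants C and a are fixed by the two endpoint conditions (and, for the hanging-chain problem, the length constraint selects C).
Now fit the given data. The endpoints x = ±15 are symmetric at equal height, so the catenary is even about its minimum: a = 0 and y(x) = C cosh(x/C). The lowest point is y(0) = C cosh(0) = C, and we are told y(0) = 2, so C = 2. Therefore
    y(x) = 2 cosh(x/2),
and at the endpoints
    y(±15) = 2 cosh(15/2).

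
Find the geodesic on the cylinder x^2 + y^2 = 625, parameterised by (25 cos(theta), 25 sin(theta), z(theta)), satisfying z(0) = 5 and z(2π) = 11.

Parameterise the cylinder of radius R = 25 as
    r(θ) = (25 cos θ, 25 sin θ, z(θ)).
The arc-length element is
    ds = sqrt(625 + (dz/dθ)^2) dθ,
so the Lagrangian is L = sqrt(625 + z'^2).
L depends on z' only, not on z or θ, so ∂L/∂z = 0 and
    ∂L/∂z' = z' / sqrt(625 + z'^2).
The Euler-Lagrange equation gives
    d/dθ( z' / sqrt(625 + z'^2) ) = 0,
so z' is constant. Integrating once:
    z(θ) = a θ + b,
a helix on the cylinder (a straight line when the cylinder is unrolled). The constants a, b are determined by the endpoint conditions.
With endpoint conditions z(0) = 5 and z(2π) = 11: from z(0) = b we get b = 5, and a·2π + 5 = 11 gives a = 3/π, so
    z(θ) = (3/π) θ + 5.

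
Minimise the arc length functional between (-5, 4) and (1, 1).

Arc-length functional: J[y] = ∫ sqrt(1 + (y')^2) dx.
Lagrangian L = sqrt(1 + (y')^2) has no explicit y dependence, so ∂L/∂y = 0 and the Euler-Lagrange equation gives
    d/dx( y' / sqrt(1 + (y')^2) ) = 0  ⇒  y' / sqrt(1 + (y')^2) = const.
Hence y' is constant, so y(x) is affine.
Fitting the endpoints (-5, 4) and (1, 1):
    slope m = (1 − 4) / (1 − (-5)) = -1/2,
    intercept c = 4 − m·(-5) = 3/2.
Extremal: y(x) = (-1/2) x + 3/2.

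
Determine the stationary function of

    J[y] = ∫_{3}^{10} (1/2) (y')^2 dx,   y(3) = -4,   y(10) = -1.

The Lagrangian is L = (1/2) (y')^2.
Compute ∂L/∂y = 0, ∂L/∂y' = y'.
The Euler-Lagrange equation d/dx(∂L/∂y') − ∂L/∂y = 0 reduces to
    y'' = 0.
Its general solution is
    y(x) = A x + B,
with A, B fixed by the endpoint conditions.
Applying the endpoint conditions y(3) = -4 and y(10) = -1: solve A·3 + B = -4 and A·10 + B = -1. Subtracting gives A(10 − 3) = -1 − -4, so A = 3/7, and B = -4 − A·3 = -37/7. Therefore
    y(x) = (3/7) x - 37/7.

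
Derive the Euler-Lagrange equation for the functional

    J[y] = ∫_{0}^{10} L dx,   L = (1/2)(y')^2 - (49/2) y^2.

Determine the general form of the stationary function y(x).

The Lagrangian is L = (1/2)(y')^2 - (49/2) y^2.
∂L/∂y = -49y.
∂L/∂y' = y'.
The Euler-Lagrange equation d/dx(∂L/∂y') − ∂L/∂y = 0 becomes:
    y'' + 49 y = 0
General solution: y(x) = A sin(7x) + B cos(7x), where A and B are arbitrary constants fixed by the endpoint conditions.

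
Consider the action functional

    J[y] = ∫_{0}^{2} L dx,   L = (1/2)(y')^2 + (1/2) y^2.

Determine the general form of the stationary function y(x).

The Lagrangian is L = (1/2)(y')^2 + (1/2) y^2.
∂L/∂y = y.
∂L/∂y' = y'.
The Euler-Lagrange equation d/dx(∂L/∂y') − ∂L/∂y = 0 becomes:
    y'' - y = 0
General solution: y(x) = A e^x + B e^(-x), where A and B are arbitrary constants fixed by the endpoint conditions.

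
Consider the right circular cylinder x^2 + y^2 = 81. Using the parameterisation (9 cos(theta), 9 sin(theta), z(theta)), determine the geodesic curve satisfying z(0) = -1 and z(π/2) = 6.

Parameterise the cylinder of radius R = 9 as
    r(θ) = (9 cos θ, 9 sin θ, z(θ)).
The arc-length element is
    ds = sqrt(81 + (dz/dθ)^2) dθ,
so the Lagrangian is L = sqrt(81 + z'^2).
L depends on z' only, not on z or θ, so ∂L/∂z = 0 and
    ∂L/∂z' = z' / sqrt(81 + z'^2).
The Euler-Lagrange equation gives
    d/dθ( z' / sqrt(81 + z'^2) ) = 0,
so z' is constant. Integrating once:
    z(θ) = a θ + b,
a helix on the cylinder (a straight line when the cylinder is unrolled). The constants a, b are determined by the endpoint conditions.
With endpoint conditions z(0) = -1 and z(π/2) = 6: from z(0) = b we get b = -1, and a·π/2 + -1 = 6 gives a = 14/π, so
    z(θ) = (14/π) θ − 1.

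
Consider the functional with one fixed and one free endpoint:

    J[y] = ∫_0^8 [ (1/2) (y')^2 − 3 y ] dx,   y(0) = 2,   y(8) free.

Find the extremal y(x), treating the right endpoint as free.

The Lagrangian L = (1/2) (y')^2 − 3 y gives
    ∂L/∂y = −3,   ∂L/∂y' = y'.
Euler-Lagrange: d/dx(y') − (−3) = 0, i.e. y'' + 3 = 0, so
    y(x) = −(3/2) x^2 + C1 x + C2.
Fixed left endpoint y(0) = 2 ⇒ C2 = 2.
The right endpoint x = 8 is free, so the natural (transversality) condition is ∂L/∂y' |_{x=8} = 0, i.e. y'(8) = 0.
Compute y'(x) = −3 x + C1, so y'(8) = −24 + C1 = 0 ⇒ C1 = 24.
Therefore the extremal is
    y(x) = −(3/2) x^2 + 24 x + 2.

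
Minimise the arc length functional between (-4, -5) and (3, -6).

Arc-length functional: J[y] = ∫ sqrt(1 + (y')^2) dx.
Lagrangian L = sqrt(1 + (y')^2) has no explicit y dependence, so ∂L/∂y = 0 and the Euler-Lagrange equation gives
    d/dx( y' / sqrt(1 + (y')^2) ) = 0  ⇒  y' / sqrt(1 + (y')^2) = const.
Hence y' is constant, so y(x) is affine.
Fitting the endpoints (-4, -5) and (3, -6):
    slope m = ((-6) − (-5)) / (3 − (-4)) = -1/7,
    intercept c = (-5) − m·(-4) = -39/7.
Extremal: y(x) = (-1/7) x - 39/7.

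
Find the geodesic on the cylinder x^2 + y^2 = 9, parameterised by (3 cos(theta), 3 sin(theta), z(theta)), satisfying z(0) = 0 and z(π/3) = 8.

Parameterise the cylinder of radius R = 3 as
    r(θ) = (3 cos θ, 3 sin θ, z(θ)).
The arc-length element is
    ds = sqrt(9 + (dz/dθ)^2) dθ,
so the Lagrangian is L = sqrt(9 + z'^2).
L depends on z' only, not on z or θ, so ∂L/∂z = 0 and
    ∂L/∂z' = z' / sqrt(9 + z'^2).
The Euler-Lagrange equation gives
    d/dθ( z' / sqrt(9 + z'^2) ) = 0,
so z' is constant. Integrating once:
    z(θ) = a θ + b,
a helix on the cylinder (a straight line when the cylinder is unrolled). The constants a, b are determined by the endpoint conditions.
With endpoint conditions z(0) = 0 and z(π/3) = 8: from z(0) = b we get b = 0, and a·π/3 + 0 = 8 gives a = 24/π, so
    z(θ) = (24/π) θ.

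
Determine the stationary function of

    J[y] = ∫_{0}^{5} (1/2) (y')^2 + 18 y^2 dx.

The Lagrangian is L = (1/2) (y')^2 + 18 y^2.
Compute ∂L/∂y = 36y, ∂L/∂y' = y'.
The Euler-Lagrange equation d/dx(∂L/∂y') − ∂L/∂y = 0 reduces to
    y'' − 36 y = 0.
Its general solution is
    y(x) = A e^(6x) + B e^(−6x),
with A, B fixed by the endpoint conditions.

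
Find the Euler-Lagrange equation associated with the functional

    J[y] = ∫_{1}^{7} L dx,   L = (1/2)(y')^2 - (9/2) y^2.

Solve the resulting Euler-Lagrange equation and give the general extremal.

The Lagrangian is L = (1/2)(y')^2 - (9/2) y^2.
∂L/∂y = -9y.
∂L/∂y' = y'.
The Euler-Lagrange equation d/dx(∂L/∂y') − ∂L/∂y = 0 becomes:
    y'' + 9 y = 0
General solution: y(x) = A sin(3x) + B cos(3x), where A and B are arbitrary constants fixed by the endpoint conditions.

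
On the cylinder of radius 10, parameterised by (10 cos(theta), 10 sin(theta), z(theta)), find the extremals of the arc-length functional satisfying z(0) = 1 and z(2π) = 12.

Parameterise the cylinder of radius R = 10 as
    r(θ) = (10 cos θ, 10 sin θ, z(θ)).
The arc-length element is
    ds = sqrt(100 + (dz/dθ)^2) dθ,
so the Lagrangian is L = sqrt(100 + z'^2).
L depends on z' only, not on z or θ, so ∂L/∂z = 0 and
    ∂L/∂z' = z' / sqrt(100 + z'^2).
The Euler-Lagrange equation gives
    d/dθ( z' / sqrt(100 + z'^2) ) = 0,
so z' is constant. Integrating once:
    z(θ) = a θ + b,
a helix on the cylinder (a straight line when the cylinder is unrolled). The constants a, b are determined by the endpoint conditions.
With endpoint conditions z(0) = 1 and z(2π) = 12: from z(0) = b we get b = 1, and a·2π + 1 = 12 gives a = 11/(2π), so
    z(θ) = (11/(2π)) θ + 1.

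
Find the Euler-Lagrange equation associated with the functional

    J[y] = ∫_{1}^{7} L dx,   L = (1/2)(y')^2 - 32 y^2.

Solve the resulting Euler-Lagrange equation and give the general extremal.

The Lagrangian is L = (1/2)(y')^2 - 32 y^2.
∂L/∂y = -64y.
∂L/∂y' = y'.
The Euler-Lagrange equation d/dx(∂L/∂y') − ∂L/∂y = 0 becomes:
    y'' + 64 y = 0
General solution: y(x) = A sin(8x) + B cos(8x), where A and B are arbitrary constants fixed by the endpoint conditions.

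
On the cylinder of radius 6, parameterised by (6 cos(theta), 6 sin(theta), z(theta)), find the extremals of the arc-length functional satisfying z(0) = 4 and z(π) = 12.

Parameterise the cylinder of radius R = 6 as
    r(θ) = (6 cos θ, 6 sin θ, z(θ)).
The arc-length element is
    ds = sqrt(36 + (dz/dθ)^2) dθ,
so the Lagrangian is L = sqrt(36 + z'^2).
L depends on z' only, not on z or θ, so ∂L/∂z = 0 and
    ∂L/∂z' = z' / sqrt(36 + z'^2).
The Euler-Lagrange equation gives
    d/dθ( z' / sqrt(36 + z'^2) ) = 0,
so z' is constant. Integrating once:
    z(θ) = a θ + b,
a helix on the cylinder (a straight line when the cylinder is unrolled). The constants a, b are determined by the endpoint conditions.
With endpoint conditions z(0) = 4 and z(π) = 12: from z(0) = b we get b = 4, and a·π + 4 = 12 gives a = 8/π, so
    z(θ) = (8/π) θ + 4.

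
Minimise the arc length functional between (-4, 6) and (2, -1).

Arc-length functional: J[y] = ∫ sqrt(1 + (y')^2) dx.
Lagrangian L = sqrt(1 + (y')^2) has no explicit y dependence, so ∂L/∂y = 0 and the Euler-Lagrange equation gives
    d/dx( y' / sqrt(1 + (y')^2) ) = 0  ⇒  y' / sqrt(1 + (y')^2) = const.
Hence y' is constant, so y(x) is affine.
Fitting the endpoints (-4, 6) and (2, -1):
    slope m = ((-1) − 6) / (2 − (-4)) = -7/6,
    intercept c = 6 − m·(-4) = 4/3.
Extremal: y(x) = (-7/6) x + 4/3.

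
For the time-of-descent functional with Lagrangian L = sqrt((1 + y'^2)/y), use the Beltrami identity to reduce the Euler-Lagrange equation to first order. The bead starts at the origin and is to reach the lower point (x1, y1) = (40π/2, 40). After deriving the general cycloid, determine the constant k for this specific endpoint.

The Lagrangian L = sqrt((1 + y'^2) / y) has no explicit x dependence, so the Beltrami identity applies:
    L − y' ∂L/∂y' = C.
Compute ∂L/∂y' = y' / sqrt(y (1 + y'^2)).
Substitute:
    sqrt((1 + y'^2)/y) − y'·y' / sqrt(y (1 + y'^2))
    = (1 + y'^2) / sqrt(y (1 + y'^2)) − y'^2 / sqrt(y (1 + y'^2))
    = 1 / sqrt(y (1 + y'^2)) = C.
Squaring and rearranging gives the first integral
    y (1 + y'^2) = 1/C^2 =: k   (constant).
Solving this first-order ODE by the substitution
    y = (k/2)(1 − cos θ)
yields the cycloid parameterisation
    x(θ) = (k/2)(θ − sin θ),   y(θ) = (k/2)(1 − cos θ).
The constant k is fixed by the endpoint condition.
Now fit the given lower endpoint (x1, y1) = (40π/2, 40). At the bottom of the first arch (θ = π), the parametric equations give
    y(π) = (k/2)(1 − cos π) = k,
    x(π) = (k/2)(π − sin π) = kπ/2.
Matching y(π) = 40 gives k = 40, consistent with x(π) = 40π/2. Therefore the specific cycloid is
    x(θ) = (40/2)(θ − sin θ),   y(θ) = (40/2)(1 − cos θ).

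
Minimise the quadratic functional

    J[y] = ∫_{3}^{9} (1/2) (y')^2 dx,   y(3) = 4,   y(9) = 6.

The Lagrangian is L = (1/2) (y')^2.
Compute ∂L/∂y = 0, ∂L/∂y' = y'.
The Euler-Lagrange equation d/dx(∂L/∂y') − ∂L/∂y = 0 reduces to
    y'' = 0.
Its general solution is
    y(x) = A x + B,
with A, B fixed by the endpoint conditions.
Applying the endpoint conditions y(3) = 4 and y(9) = 6: solve A·3 + B = 4 and A·9 + B = 6. Subtracting gives A(9 − 3) = 6 − 4, so A = 1/3, and B = 4 − A·3 = 3. Therefore
    y(x) = (1/3) x + 3.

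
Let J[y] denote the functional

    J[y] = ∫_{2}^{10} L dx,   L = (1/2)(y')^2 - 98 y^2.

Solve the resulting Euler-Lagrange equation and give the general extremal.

The Lagrangian is L = (1/2)(y')^2 - 98 y^2.
∂L/∂y = -196y.
∂L/∂y' = y'.
The Euler-Lagrange equation d/dx(∂L/∂y') − ∂L/∂y = 0 becomes:
    y'' + 196 y = 0
General solution: y(x) = A sin(14x) + B cos(14x), where A and B are arbitrary constants fixed by the endpoint conditions.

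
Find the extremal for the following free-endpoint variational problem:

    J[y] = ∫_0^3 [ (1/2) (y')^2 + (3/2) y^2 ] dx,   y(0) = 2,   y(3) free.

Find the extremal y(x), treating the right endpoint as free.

The Lagrangian L = (1/2) (y')^2 + (3/2) y^2 gives
    ∂L/∂y = 3 y,   ∂L/∂y' = y'.
Euler-Lagrange: y'' − 3 y = 0.
With k = sqrt(3), the general solution is
    y(x) = A cosh(sqrt(3) x) + B sinh(sqrt(3) x).
Fixed left endpoint y(0) = 2 ⇒ A = 2.
The right endpoint x = 3 is free, so the natural (transversality) condition is ∂L/∂y' |_{x=3} = 0, i.e. y'(3) = 0.
Compute y'(x) = A k sinh(k x) + B k cosh(k x), so
    y'(3) = A k sinh(k·3) + B k cosh(k·3) = 0
    ⇒ B = −A tanh(k·3) = − 2 tanh(sqrt(3)·3).
Therefore the extremal is
    y(x) = 2 cosh(sqrt(3) x) − 2 tanh(sqrt(3)·3) sinh(sqrt(3) x).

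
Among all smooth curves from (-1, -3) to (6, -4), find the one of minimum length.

Arc-length functional: J[y] = ∫ sqrt(1 + (y')^2) dx.
Lagrangian L = sqrt(1 + (y')^2) has no explicit y dependence, so ∂L/∂y = 0 and the Euler-Lagrange equation gives
    d/dx( y' / sqrt(1 + (y')^2) ) = 0  ⇒  y' / sqrt(1 + (y')^2) = const.
Hence y' is constant, so y(x) is affine.
Fitting the endpoints (-1, -3) and (6, -4):
    slope m = ((-4) − (-3)) / (6 − (-1)) = -1/7,
    intercept c = (-3) − m·(-1) = -22/7.
Extremal: y(x) = (-1/7) x - 22/7.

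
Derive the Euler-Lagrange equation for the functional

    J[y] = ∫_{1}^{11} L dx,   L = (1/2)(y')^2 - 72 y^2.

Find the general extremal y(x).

The Lagrangian is L = (1/2)(y')^2 - 72 y^2.
∂L/∂y = -144y.
∂L/∂y' = y'.
The Euler-Lagrange equation d/dx(∂L/∂y') − ∂L/∂y = 0 becomes:
    y'' + 144 y = 0
General solution: y(x) = A sin(12x) + B cos(12x), where A and B are arbitrary constants fixed by the endpoint conditions.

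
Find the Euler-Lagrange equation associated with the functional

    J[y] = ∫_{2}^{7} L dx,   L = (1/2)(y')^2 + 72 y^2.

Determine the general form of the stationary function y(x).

The Lagrangian is L = (1/2)(y')^2 + 72 y^2.
∂L/∂y = 144y.
∂L/∂y' = y'.
The Euler-Lagrange equation d/dx(∂L/∂y') − ∂L/∂y = 0 becomes:
    y'' - 144 y = 0
General solution: y(x) = A e^(12x) + B e^(-12x), where A and B are arbitrary constants fixed by the endpoint conditions.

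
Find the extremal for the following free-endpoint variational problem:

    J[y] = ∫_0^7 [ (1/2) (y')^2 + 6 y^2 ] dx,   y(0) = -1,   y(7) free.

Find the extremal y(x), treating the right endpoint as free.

The Lagrangian L = (1/2) (y')^2 + 6 y^2 gives
    ∂L/∂y = 12 y,   ∂L/∂y' = y'.
Euler-Lagrange: y'' − 12 y = 0.
With k = sqrt(12), the general solution is
    y(x) = A cosh(sqrt(12) x) + B sinh(sqrt(12) x).
Fixed left endpoint y(0) = -1 ⇒ A = -1.
The right endpoint x = 7 is free, so the natural (transversality) condition is ∂L/∂y' |_{x=7} = 0, i.e. y'(7) = 0.
Compute y'(x) = A k sinh(k x) + B k cosh(k x), so
    y'(7) = A k sinh(k·7) + B k cosh(k·7) = 0
    ⇒ B = −A tanh(k·7) = tanh(sqrt(12)·7).
Therefore the extremal is
    y(x) = −cosh(sqrt(12) x) + tanh(sqrt(12)·7) sinh(sqrt(12) x).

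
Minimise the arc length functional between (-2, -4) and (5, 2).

Arc-length functional: J[y] = ∫ sqrt(1 + (y')^2) dx.
Lagrangian L = sqrt(1 + (y')^2) has no explicit y dependence, so ∂L/∂y = 0 and the Euler-Lagrange equation gives
    d/dx( y' / sqrt(1 + (y')^2) ) = 0  ⇒  y' / sqrt(1 + (y')^2) = const.
Hence y' is constant, so y(x) is affine.
Fitting the endpoints (-2, -4) and (5, 2):
    slope m = (2 − (-4)) / (5 − (-2)) = 6/7,
    intercept c = (-4) − m·(-2) = -16/7.
Extremal: y(x) = (6/7) x - 16/7.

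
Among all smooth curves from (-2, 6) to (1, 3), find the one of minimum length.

Arc-length functional: J[y] = ∫ sqrt(1 + (y')^2) dx.
Lagrangian L = sqrt(1 + (y')^2) has no explicit y dependence, so ∂L/∂y = 0 and the Euler-Lagrange equation gives
    d/dx( y' / sqrt(1 + (y')^2) ) = 0  ⇒  y' / sqrt(1 + (y')^2) = const.
Hence y' is constant, so y(x) is affine.
Fitting the endpoints (-2, 6) and (1, 3):
    slope m = (3 − 6) / (1 − (-2)) = -1,
    intercept c = 6 − m·(-2) = 4.
Extremal: y(x) = -x + 4.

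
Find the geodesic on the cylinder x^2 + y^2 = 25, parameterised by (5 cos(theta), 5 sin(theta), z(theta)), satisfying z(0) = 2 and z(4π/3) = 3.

Parameterise the cylinder of radius R = 5 as
    r(θ) = (5 cos θ, 5 sin θ, z(θ)).
The arc-length element is
    ds = sqrt(25 + (dz/dθ)^2) dθ,
so the Lagrangian is L = sqrt(25 + z'^2).
L depends on z' only, not on z or θ, so ∂L/∂z = 0 and
    ∂L/∂z' = z' / sqrt(25 + z'^2).
The Euler-Lagrange equation gives
    d/dθ( z' / sqrt(25 + z'^2) ) = 0,
so z' is constant. Integrating once:
    z(θ) = a θ + b,
a helix on the cylinder (a straight line when the cylinder is unrolled). The constants a, b are determined by the endpoint conditions.
With endpoint conditions z(0) = 2 and z(4π/3) = 3: from z(0) = b we get b = 2, and a·4π/3 + 2 = 3 gives a = 3/(4π), so
    z(θ) = (3/(4π)) θ + 2.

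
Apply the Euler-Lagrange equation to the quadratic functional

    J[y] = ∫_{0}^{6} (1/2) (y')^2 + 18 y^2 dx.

The Lagrangian is L = (1/2) (y')^2 + 18 y^2.
Compute ∂L/∂y = 36y, ∂L/∂y' = y'.
The Euler-Lagrange equation d/dx(∂L/∂y') − ∂L/∂y = 0 reduces to
    y'' − 36 y = 0.
Its general solution is
    y(x) = A e^(6x) + B e^(−6x),
with A, B fixed by the endpoint conditions.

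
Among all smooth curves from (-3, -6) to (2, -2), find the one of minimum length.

Arc-length functional: J[y] = ∫ sqrt(1 + (y')^2) dx.
Lagrangian L = sqrt(1 + (y')^2) has no explicit y dependence, so ∂L/∂y = 0 and the Euler-Lagrange equation gives
    d/dx( y' / sqrt(1 + (y')^2) ) = 0  ⇒  y' / sqrt(1 + (y')^2) = const.
Hence y' is constant, so y(x) is affine.
Fitting the endpoints (-3, -6) and (2, -2):
    slope m = ((-2) − (-6)) / (2 − (-3)) = 4/5,
    intercept c = (-6) − m·(-3) = -18/5.
Extremal: y(x) = (4/5) x - 18/5.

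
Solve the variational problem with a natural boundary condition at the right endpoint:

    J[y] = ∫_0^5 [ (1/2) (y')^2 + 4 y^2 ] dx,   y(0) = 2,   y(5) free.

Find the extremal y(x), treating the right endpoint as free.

The Lagrangian L = (1/2) (y')^2 + 4 y^2 gives
    ∂L/∂y = 8 y,   ∂L/∂y' = y'.
Euler-Lagrange: y'' − 8 y = 0.
With k = sqrt(8), the general solution is
    y(x) = A cosh(sqrt(8) x) + B sinh(sqrt(8) x).
Fixed left endpoint y(0) = 2 ⇒ A = 2.
The right endpoint x = 5 is free, so the natural (transversality) condition is ∂L/∂y' |_{x=5} = 0, i.e. y'(5) = 0.
Compute y'(x) = A k sinh(k x) + B k cosh(k x), so
    y'(5) = A k sinh(k·5) + B k cosh(k·5) = 0
    ⇒ B = −A tanh(k·5) = − 2 tanh(sqrt(8)·5).
Therefore the extremal is
    y(x) = 2 cosh(sqrt(8) x) − 2 tanh(sqrt(8)·5) sinh(sqrt(8) x).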